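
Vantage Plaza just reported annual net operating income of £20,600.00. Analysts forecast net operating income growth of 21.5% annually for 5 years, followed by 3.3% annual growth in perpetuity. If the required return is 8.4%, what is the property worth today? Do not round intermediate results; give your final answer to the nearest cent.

£885060.65

D_1 = 25029.00000
D_2 = 30410.23500
D_3 = 36948.43553
D_4 = 44892.34916
D_5 = 54544.20423
Terminal value at year 5: TV = D_5×(1+g_2)/(r−g_2) = 56344.16297/0.051 = 1104787.50927
P_0 = D_1/(1+r)^1 + D_2/(1+r)^2 + D_3/(1+r)^3 + D_4/(1+r)^4 + D_5/(1+r)^5 + TV/(1+r)^5
    = 23089.48339 + 25879.81764 + 29007.36018 + 32512.86220 + 36441.99960 + 738129.12917 = 885060.65218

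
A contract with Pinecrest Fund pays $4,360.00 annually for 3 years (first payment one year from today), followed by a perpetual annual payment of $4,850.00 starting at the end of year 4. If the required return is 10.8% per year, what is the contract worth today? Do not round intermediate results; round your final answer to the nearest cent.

PV of 3-year annuity: $4,360.00 × [1 − (1+0.108)^−3] / 0.108 = 10691.76750
Perpetuity value at year 3: $4,850.00 / 0.108 = 44907.40741
PV of perpetuity: 44907.40741 / (1+0.108)^3 = 33014.04219
Total PV = 10691.76750 + 33014.04219 = 43705.80968

$43705.81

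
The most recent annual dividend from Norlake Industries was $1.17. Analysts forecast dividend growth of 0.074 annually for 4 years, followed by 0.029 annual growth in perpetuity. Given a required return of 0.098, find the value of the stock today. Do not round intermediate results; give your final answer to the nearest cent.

D_1 = 1.25658
D_2 = 1.34957
D_3 = 1.44943
D_4 = 1.55669
Terminal value at year 4: TV = D_4×(1+g_2)/(r−g_2) = 1.60184/0.069 = 23.21503
P_0 = D_1/(1+r)^1 + D_2/(1+r)^2 + D_3/(1+r)^3 + D_4/(1+r)^4 + TV/(1+r)^4
    = 1.14443 + 1.11941 + 1.09494 + 1.07101 + 15.97202 = 20.40181

$20.40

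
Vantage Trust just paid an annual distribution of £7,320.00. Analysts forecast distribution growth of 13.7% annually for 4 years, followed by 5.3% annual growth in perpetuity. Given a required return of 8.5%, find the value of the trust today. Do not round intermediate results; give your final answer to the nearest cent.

D_1 = 8322.84000
D_2 = 9463.06908
D_3 = 10759.50954
D_4 = 12233.56235
Terminal value at year 4: TV = D_4×(1+g_2)/(r−g_2) = 12881.94116/0.032 = 402560.66113
P_0 = D_1/(1+r)^1 + D_2/(1+r)^2 + D_3/(1+r)^3 + D_4/(1+r)^4 + TV/(1+r)^4
    = 7670.82028 + 8038.45406 + 8423.70716 + 8827.42400 + 290477.42093 = 323437.82642

£323437.83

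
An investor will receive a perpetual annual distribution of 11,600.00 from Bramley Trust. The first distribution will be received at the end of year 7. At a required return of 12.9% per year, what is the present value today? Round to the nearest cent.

Value at end of year 6: C / r = 11,600.00 / 0.129 = 89,922.4806
Discount to today: PV = 89,922.4806 / (1 + 0.129)^6 = 89,922.4806 / 2.070922 = 43,421.48

43421.48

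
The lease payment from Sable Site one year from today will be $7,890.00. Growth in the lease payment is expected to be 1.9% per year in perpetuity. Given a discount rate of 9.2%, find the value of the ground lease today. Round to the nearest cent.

$108082.19

Growing perpetuity: P = D₁ / (r − g) = $7,890.0000 / (0.092 − 0.019) = $108,082.19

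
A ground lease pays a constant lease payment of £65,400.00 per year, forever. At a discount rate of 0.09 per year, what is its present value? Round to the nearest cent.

£726666.67

Level perpetuity: PV = C / r = £65,400.00 / 0.09 = £726,666.67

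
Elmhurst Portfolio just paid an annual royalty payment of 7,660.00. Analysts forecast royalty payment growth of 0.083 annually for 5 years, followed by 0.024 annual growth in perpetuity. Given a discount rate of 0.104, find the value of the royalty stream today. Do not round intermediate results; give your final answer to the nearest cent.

D_1 = 8295.78000
D_2 = 8984.32974
D_3 = 9730.02911
D_4 = 10537.62152
D_5 = 11412.24411
Terminal value at year 5: TV = D_5×(1+g_2)/(r−g_2) = 11686.13797/0.08 = 146076.72462
P_0 = D_1/(1+r)^1 + D_2/(1+r)^2 + D_3/(1+r)^3 + D_4/(1+r)^4 + D_5/(1+r)^5 + TV/(1+r)^5
    = 7514.29348 + 7371.35855 + 7231.14249 + 7093.59358 + 6958.66110 + 89070.86203 = 125239.91122

125239.91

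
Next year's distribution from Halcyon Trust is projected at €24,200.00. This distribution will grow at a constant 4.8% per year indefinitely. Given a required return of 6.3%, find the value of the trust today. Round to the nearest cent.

€1613333.33

Growing perpetuity: P = D₁ / (r − g) = €24,200.0000 / (0.063 − 0.048) = €1,613,333.33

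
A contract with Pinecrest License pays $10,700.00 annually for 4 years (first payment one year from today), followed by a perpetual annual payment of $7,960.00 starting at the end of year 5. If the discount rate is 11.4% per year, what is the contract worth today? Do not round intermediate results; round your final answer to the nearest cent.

$78253.17

PV of 4-year annuity: $10,700.00 × [1 − (1+0.114)^−4] / 0.114 = 32914.63767
Perpetuity value at year 4: $7,960.00 / 0.114 = 69824.56140
PV of perpetuity: 69824.56140 / (1+0.114)^4 = 45338.53188
Total PV = 32914.63767 + 45338.53188 = 78253.16955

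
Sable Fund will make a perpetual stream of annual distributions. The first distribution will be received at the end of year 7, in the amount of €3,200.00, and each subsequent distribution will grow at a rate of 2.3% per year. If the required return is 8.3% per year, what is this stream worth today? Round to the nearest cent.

€33054.30

Value at end of year 6: C₁ / (r − g) = €3,200.00 / (0.083 − 0.023) = €53,333.3333
Discount to today: PV = €53,333.3333 / (1 + 0.083)^6 = €53,333.3333 / 1.613507 = €33,054.30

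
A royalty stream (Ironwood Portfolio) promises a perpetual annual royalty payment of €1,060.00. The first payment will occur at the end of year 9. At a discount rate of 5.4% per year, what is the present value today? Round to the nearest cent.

€12888.05

Value at end of year 8: C / r = €1,060.00 / 0.054 = €19,629.6296
Discount to today: PV = €19,629.6296 / (1 + 0.054)^8 = €19,629.6296 / 1.523088 = €12,888.05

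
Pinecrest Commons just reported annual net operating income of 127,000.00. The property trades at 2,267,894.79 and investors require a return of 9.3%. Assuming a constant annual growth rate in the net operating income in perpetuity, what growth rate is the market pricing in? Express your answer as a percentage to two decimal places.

P = D₀(1+g)/(r−g) ⇒ P(r−g) = D₀(1+g) ⇒ g(P+D₀) = P·r − D₀
g = (P·r − D₀)/(P + D₀) = (2,267,894.79×0.093 − 127,000.00) / (2,267,894.79 + 127,000.00) = 0.035039

3.50%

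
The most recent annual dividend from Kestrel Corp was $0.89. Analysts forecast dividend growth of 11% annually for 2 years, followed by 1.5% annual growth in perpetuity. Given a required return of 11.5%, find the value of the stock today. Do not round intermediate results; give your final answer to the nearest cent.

D_1 = 0.98790
D_2 = 1.09657
Terminal value at year 2: TV = D_2×(1+g_2)/(r−g_2) = 1.11302/0.1 = 11.13018
P_0 = D_1/(1+r)^1 + D_2/(1+r)^2 + TV/(1+r)^2
    = 0.88601 + 0.88204 + 8.95266 = 10.72071

$10.72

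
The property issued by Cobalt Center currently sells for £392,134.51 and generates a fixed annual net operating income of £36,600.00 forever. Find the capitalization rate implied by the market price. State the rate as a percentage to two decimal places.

9.33%

P = C/r ⇒ r = C/P = £36,600.00/£392,134.51 = 0.093335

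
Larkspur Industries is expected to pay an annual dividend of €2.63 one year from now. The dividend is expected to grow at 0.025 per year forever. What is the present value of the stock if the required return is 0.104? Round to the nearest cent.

€33.29

Growing perpetuity: P = D₁ / (r − g) = €2.6300 / (0.104 − 0.025) = €33.29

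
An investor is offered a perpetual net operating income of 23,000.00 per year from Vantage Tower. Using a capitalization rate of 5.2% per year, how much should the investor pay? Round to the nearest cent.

442307.69

Level perpetuity: PV = C / r = 23,000.00 / 0.052 = 442,307.69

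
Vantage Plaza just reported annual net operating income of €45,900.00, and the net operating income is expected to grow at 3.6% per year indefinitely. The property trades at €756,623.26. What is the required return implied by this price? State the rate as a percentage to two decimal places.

D₁ = €45,900.00 × 1.036 = €47,552.4000
P = D₁/(r − g) ⇒ r = D₁/P + g = €47,552.4000/€756,623.26 + 0.036 = 0.062848 + 0.036 = 0.098848

9.88%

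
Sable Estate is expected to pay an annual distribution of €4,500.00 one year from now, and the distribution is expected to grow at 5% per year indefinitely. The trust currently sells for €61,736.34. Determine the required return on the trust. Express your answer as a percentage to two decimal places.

12.29%

P = D₁/(r − g) ⇒ r = D₁/P + g = €4,500.0000/€61,736.34 + 0.05 = 0.072891 + 0.05 = 0.122891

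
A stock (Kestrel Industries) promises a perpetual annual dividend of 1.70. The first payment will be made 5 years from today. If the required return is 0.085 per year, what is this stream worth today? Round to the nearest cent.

14.43

Value at end of year 4: C / r = 1.70 / 0.085 = 20.0000
Discount to today: PV = 20.0000 / (1 + 0.085)^4 = 20.0000 / 1.385859 = 14.43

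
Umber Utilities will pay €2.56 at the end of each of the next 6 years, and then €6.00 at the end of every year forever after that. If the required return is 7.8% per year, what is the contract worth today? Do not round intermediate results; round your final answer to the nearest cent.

€60.92

PV of 6-year annuity: €2.56 × [1 − (1+0.078)^−6] / 0.078 = 11.90672
Perpetuity value at year 6: €6.00 / 0.078 = 76.92308
PV of perpetuity: 76.92308 / (1+0.078)^6 = 49.01670
Total PV = 11.90672 + 49.01670 = 60.92342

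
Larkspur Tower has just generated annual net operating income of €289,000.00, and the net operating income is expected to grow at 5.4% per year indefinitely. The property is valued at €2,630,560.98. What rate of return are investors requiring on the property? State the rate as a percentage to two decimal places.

D₁ = €289,000.00 × 1.054 = €304,606.0000
P = D₁/(r − g) ⇒ r = D₁/P + g = €304,606.0000/€2,630,560.98 + 0.054 = 0.115795 + 0.054 = 0.169795

16.98%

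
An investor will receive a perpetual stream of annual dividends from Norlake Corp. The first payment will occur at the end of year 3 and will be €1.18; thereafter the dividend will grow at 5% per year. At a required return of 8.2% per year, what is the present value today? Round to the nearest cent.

Value at end of year 2: C₁ / (r − g) = €1.18 / (0.082 − 0.05) = €36.8750
Discount to today: PV = €36.8750 / (1 + 0.082)^2 = €36.8750 / 1.170724 = €31.50

€31.50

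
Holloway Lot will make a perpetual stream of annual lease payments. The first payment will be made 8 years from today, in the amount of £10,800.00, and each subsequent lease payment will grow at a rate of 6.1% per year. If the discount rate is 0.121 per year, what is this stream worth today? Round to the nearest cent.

Value at end of year 7: C₁ / (r − g) = £10,800.00 / (0.121 − 0.061) = £180,000.0000
Discount to today: PV = £180,000.0000 / (1 + 0.121)^7 = £180,000.0000 / 2.224535 = £80,915.78

£80915.78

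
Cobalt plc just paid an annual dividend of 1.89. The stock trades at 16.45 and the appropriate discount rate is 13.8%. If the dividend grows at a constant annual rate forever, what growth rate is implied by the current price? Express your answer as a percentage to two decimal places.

2.07%

P = D₀(1+g)/(r−g) ⇒ P(r−g) = D₀(1+g) ⇒ g(P+D₀) = P·r − D₀
g = (P·r − D₀)/(P + D₀) = (16.45×0.138 − 1.89) / (16.45 + 1.89) = 0.020725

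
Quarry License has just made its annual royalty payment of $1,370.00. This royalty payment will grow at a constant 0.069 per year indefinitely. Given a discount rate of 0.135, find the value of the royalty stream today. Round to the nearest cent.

$22189.85

D₁ = D₀ × (1 + g) = $1,370.00 × 1.069 = $1,464.5300
Growing perpetuity: P = D₁ / (r − g) = $1,464.5300 / (0.135 − 0.069) = $22,189.85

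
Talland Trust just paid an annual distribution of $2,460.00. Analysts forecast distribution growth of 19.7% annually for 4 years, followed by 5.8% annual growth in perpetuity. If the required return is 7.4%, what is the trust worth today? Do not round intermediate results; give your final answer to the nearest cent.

$263991.10

D_1 = 2944.62000
D_2 = 3524.71014
D_3 = 4219.07804
D_4 = 5050.23641
Terminal value at year 4: TV = D_4×(1+g_2)/(r−g_2) = 5343.15012/0.016 = 333946.88268
P_0 = D_1/(1+r)^1 + D_2/(1+r)^2 + D_3/(1+r)^3 + D_4/(1+r)^4 + TV/(1+r)^4
    = 2741.73184 + 3055.72907 + 3405.68686 + 3795.72363 + 250992.22488 = 263991.09628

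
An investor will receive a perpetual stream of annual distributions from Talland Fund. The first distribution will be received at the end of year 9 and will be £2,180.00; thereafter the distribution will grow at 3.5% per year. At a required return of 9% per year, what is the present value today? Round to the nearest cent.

£19892.15

Value at end of year 8: C₁ / (r − g) = £2,180.00 / (0.09 − 0.035) = £39,636.3636
Discount to today: PV = £39,636.3636 / (1 + 0.09)^8 = £39,636.3636 / 1.992563 = £19,892.15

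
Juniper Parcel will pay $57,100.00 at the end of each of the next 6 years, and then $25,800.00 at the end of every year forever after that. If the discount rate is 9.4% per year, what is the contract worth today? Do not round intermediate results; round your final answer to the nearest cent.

$413218.49

PV of 6-year annuity: $57,100.00 × [1 − (1+0.094)^−6] / 0.094 = 253119.74693
Perpetuity value at year 6: $25,800.00 / 0.094 = 274468.08511
PV of perpetuity: 274468.08511 / (1+0.094)^6 = 160098.74236
Total PV = 253119.74693 + 160098.74236 = 413218.48929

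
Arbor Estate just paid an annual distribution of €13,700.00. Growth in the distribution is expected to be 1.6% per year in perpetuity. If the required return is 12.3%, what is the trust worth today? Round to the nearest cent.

€130085.98

D₁ = D₀ × (1 + g) = €13,700.00 × 1.016 = €13,919.2000
Growing perpetuity: P = D₁ / (r − g) = €13,919.2000 / (0.123 − 0.016) = €130,085.98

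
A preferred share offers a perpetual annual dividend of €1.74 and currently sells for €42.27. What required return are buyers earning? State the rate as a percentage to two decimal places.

4.12%

P = C/r ⇒ r = C/P = €1.74/€42.27 = 0.041164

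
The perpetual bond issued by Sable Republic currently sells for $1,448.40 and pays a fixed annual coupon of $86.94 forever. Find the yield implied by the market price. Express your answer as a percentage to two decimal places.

P = C/r ⇒ r = C/P = $86.94/$1,448.40 = 0.060025

6.00%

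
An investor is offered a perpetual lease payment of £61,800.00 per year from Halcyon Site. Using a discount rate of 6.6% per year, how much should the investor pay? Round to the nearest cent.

Level perpetuity: PV = C / r = £61,800.00 / 0.066 = £936,363.64

£936363.64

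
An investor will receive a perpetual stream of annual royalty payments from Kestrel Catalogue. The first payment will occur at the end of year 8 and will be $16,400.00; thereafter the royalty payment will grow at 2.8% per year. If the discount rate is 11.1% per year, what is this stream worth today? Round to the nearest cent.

$94573.04

Value at end of year 7: C₁ / (r − g) = $16,400.00 / (0.111 − 0.028) = $197,590.3614
Discount to today: PV = $197,590.3614 / (1 + 0.111)^7 = $197,590.3614 / 2.089288 = $94,573.04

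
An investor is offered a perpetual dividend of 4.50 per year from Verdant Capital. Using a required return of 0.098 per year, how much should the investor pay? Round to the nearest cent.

Level perpetuity: PV = C / r = 4.50 / 0.098 = 45.92

45.92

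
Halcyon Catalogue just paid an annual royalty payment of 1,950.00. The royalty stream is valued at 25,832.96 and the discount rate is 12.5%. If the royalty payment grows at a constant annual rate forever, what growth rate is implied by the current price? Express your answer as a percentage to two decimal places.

4.60%

P = D₀(1+g)/(r−g) ⇒ P(r−g) = D₀(1+g) ⇒ g(P+D₀) = P·r − D₀
g = (P·r − D₀)/(P + D₀) = (25,832.96×0.125 − 1,950.00) / (25,832.96 + 1,950.00) = 0.046040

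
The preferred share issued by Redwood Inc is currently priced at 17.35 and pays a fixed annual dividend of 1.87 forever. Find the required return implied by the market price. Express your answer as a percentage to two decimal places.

10.78%

P = C/r ⇒ r = C/P = 1.87/17.35 = 0.107781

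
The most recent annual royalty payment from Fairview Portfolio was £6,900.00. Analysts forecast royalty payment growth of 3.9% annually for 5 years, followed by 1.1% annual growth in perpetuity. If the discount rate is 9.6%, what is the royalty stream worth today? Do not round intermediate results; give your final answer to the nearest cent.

D_1 = 7169.10000
D_2 = 7448.69490
D_3 = 7739.19400
D_4 = 8041.02257
D_5 = 8354.62245
Terminal value at year 5: TV = D_5×(1+g_2)/(r−g_2) = 8446.52329/0.085 = 99370.86228
P_0 = D_1/(1+r)^1 + D_2/(1+r)^2 + D_3/(1+r)^3 + D_4/(1+r)^4 + D_5/(1+r)^5 + TV/(1+r)^5
    = 6541.14964 + 6200.96211 + 5878.46682 + 5572.74363 + 5282.92029 + 62835.67542 = 92311.91790

£92311.92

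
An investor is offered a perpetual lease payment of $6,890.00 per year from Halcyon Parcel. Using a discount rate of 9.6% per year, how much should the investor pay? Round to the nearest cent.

Level perpetuity: PV = C / r = $6,890.00 / 0.096 = $71,770.83

$71770.83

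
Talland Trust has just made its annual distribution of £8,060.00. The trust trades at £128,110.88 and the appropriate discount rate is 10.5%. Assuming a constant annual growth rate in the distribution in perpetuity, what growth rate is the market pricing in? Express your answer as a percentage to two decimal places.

3.96%

P = D₀(1+g)/(r−g) ⇒ P(r−g) = D₀(1+g) ⇒ g(P+D₀) = P·r − D₀
g = (P·r − D₀)/(P + D₀) = (£128,110.88×0.105 − £8,060.00) / (£128,110.88 + £8,060.00) = 0.039595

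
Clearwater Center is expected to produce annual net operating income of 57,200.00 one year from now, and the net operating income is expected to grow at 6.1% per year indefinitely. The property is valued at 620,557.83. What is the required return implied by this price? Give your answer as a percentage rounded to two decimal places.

15.32%

P = D₁/(r − g) ⇒ r = D₁/P + g = 57,200.0000/620,557.83 + 0.061 = 0.092175 + 0.061 = 0.153175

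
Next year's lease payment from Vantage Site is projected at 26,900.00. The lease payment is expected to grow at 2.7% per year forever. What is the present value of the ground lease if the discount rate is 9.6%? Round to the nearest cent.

Growing perpetuity: P = D₁ / (r − g) = 26,900.0000 / (0.096 − 0.027) = 389,855.07

389855.07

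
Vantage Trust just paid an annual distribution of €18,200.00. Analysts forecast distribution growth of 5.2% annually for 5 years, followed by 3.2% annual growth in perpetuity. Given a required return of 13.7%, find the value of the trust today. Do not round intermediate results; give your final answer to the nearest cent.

€193808.33

D_1 = 19146.40000
D_2 = 20142.01280
D_3 = 21189.39747
D_4 = 22291.24613
D_5 = 23450.39093
Terminal value at year 5: TV = D_5×(1+g_2)/(r−g_2) = 24200.80344/0.105 = 230483.84231
P_0 = D_1/(1+r)^1 + D_2/(1+r)^2 + D_3/(1+r)^3 + D_4/(1+r)^4 + D_5/(1+r)^5 + TV/(1+r)^5
    = 16839.40193 + 15580.51964 + 14415.74905 + 13338.05453 + 12340.92644 + 121293.67701 = 193808.32860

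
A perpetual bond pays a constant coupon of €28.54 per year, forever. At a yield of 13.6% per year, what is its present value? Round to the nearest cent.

€209.85

Level perpetuity: PV = C / r = €28.54 / 0.136 = €209.85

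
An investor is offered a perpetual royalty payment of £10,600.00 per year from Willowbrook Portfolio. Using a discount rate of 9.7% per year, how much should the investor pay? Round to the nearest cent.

£109278.35

Level perpetuity: PV = C / r = £10,600.00 / 0.097 = £109,278.35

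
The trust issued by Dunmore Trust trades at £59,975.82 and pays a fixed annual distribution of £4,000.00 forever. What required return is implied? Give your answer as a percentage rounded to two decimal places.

6.67%

P = C/r ⇒ r = C/P = £4,000.00/£59,975.82 = 0.066694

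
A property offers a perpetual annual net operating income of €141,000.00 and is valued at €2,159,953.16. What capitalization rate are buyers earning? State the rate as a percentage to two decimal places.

6.53%

P = C/r ⇒ r = C/P = €141,000.00/€2,159,953.16 = 0.065279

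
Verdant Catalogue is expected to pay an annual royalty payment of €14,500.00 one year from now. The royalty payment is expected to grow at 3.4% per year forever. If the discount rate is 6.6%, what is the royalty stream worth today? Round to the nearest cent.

Growing perpetuity: P = D₁ / (r − g) = €14,500.0000 / (0.066 − 0.034) = €453,125.00

€453125.00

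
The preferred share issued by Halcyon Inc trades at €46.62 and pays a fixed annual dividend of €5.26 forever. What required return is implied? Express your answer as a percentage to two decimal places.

11.28%

P = C/r ⇒ r = C/P = €5.26/€46.62 = 0.112827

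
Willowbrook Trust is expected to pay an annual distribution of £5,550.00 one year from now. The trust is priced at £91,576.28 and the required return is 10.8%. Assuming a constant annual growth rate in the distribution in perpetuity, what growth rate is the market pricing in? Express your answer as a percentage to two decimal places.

4.74%

P = D₁/(r−g) ⇒ g = r − D₁/P = 0.108 − £5,550.00/£91,576.28 = 0.047395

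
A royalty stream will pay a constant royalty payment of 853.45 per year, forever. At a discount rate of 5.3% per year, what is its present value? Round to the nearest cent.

Level perpetuity: PV = C / r = 853.45 / 0.053 = 16,102.83

16102.83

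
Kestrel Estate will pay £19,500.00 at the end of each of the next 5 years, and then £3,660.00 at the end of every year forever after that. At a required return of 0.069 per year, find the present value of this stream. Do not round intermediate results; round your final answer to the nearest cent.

£118164.87

PV of 5-year annuity: £19,500.00 × [1 − (1+0.069)^−5] / 0.069 = 80168.38523
Perpetuity value at year 5: £3,660.00 / 0.069 = 53043.47826
PV of perpetuity: 53043.47826 / (1+0.069)^5 = 37996.48903
Total PV = 80168.38523 + 37996.48903 = 118164.87426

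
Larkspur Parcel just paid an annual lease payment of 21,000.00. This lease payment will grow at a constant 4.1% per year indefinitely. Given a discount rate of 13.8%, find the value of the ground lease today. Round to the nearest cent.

D₁ = D₀ × (1 + g) = 21,000.00 × 1.041 = 21,861.0000
Growing perpetuity: P = D₁ / (r − g) = 21,861.0000 / (0.138 − 0.041) = 225,371.13

225371.13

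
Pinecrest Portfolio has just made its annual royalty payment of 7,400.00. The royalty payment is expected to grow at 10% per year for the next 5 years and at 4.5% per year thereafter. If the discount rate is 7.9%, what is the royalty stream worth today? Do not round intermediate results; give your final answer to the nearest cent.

D_1 = 8140.00000
D_2 = 8954.00000
D_3 = 9849.40000
D_4 = 10834.34000
D_5 = 11917.77400
Terminal value at year 5: TV = D_5×(1+g_2)/(r−g_2) = 12454.07383/0.034 = 366296.28912
P_0 = D_1/(1+r)^1 + D_2/(1+r)^2 + D_3/(1+r)^3 + D_4/(1+r)^4 + D_5/(1+r)^5 + TV/(1+r)^5
    = 7544.02224 + 7690.84751 + 7840.53037 + 7993.12642 + 8148.69236 + 250452.45638 = 289669.67528

289669.68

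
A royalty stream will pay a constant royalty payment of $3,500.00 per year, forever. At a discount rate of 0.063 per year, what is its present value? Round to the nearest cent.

$55555.56

Level perpetuity: PV = C / r = $3,500.00 / 0.063 = $55,555.56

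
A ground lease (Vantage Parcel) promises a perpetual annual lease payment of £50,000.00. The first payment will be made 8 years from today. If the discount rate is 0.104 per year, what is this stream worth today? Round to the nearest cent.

Value at end of year 7: C / r = £50,000.00 / 0.104 = £480,769.2308
Discount to today: PV = £480,769.2308 / (1 + 0.104)^7 = £480,769.2308 / 1.998865 = £240,521.08

£240521.08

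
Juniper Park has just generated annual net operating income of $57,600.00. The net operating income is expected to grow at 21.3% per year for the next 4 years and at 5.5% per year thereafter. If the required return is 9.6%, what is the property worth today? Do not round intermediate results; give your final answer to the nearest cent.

$2522592.26

D_1 = 69868.80000
D_2 = 84750.85440
D_3 = 102802.78639
D_4 = 124699.77989
Terminal value at year 4: TV = D_4×(1+g_2)/(r−g_2) = 131558.26778/0.041 = 3208738.23857
P_0 = D_1/(1+r)^1 + D_2/(1+r)^2 + D_3/(1+r)^3 + D_4/(1+r)^4 + TV/(1+r)^4
    = 63748.90511 + 70554.21706 + 78086.00848 + 86421.83238 + 2223781.29655 = 2522592.25958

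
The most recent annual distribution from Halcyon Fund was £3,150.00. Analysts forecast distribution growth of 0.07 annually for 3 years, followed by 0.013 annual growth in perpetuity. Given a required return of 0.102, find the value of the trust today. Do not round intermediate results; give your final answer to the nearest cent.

£41731.57

D_1 = 3370.50000
D_2 = 3606.43500
D_3 = 3858.88545
Terminal value at year 3: TV = D_3×(1+g_2)/(r−g_2) = 3909.05096/0.089 = 43921.92091
P_0 = D_1/(1+r)^1 + D_2/(1+r)^2 + D_3/(1+r)^3 + TV/(1+r)^3
    = 3058.52995 + 2969.71601 + 2883.48106 + 32819.84624 = 41731.57325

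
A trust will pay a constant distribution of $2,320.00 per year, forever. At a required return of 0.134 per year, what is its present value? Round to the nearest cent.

$17313.43

Level perpetuity: PV = C / r = $2,320.00 / 0.134 = $17,313.43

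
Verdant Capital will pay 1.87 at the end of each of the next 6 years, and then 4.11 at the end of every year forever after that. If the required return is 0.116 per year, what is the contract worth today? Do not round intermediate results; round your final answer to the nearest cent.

26.12

PV of 6-year annuity: 1.87 × [1 − (1+0.116)^−6] / 0.116 = 7.77623
Perpetuity value at year 6: 4.11 / 0.116 = 35.43103
PV of perpetuity: 35.43103 / (1+0.116)^6 = 18.33997
Total PV = 7.77623 + 18.33997 = 26.11620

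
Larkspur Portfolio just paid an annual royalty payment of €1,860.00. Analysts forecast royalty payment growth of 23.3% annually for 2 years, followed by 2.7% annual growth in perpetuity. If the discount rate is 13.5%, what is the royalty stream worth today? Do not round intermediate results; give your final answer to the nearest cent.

€25089.11

D_1 = 2293.38000
D_2 = 2827.73754
Terminal value at year 2: TV = D_2×(1+g_2)/(r−g_2) = 2904.08645/0.108 = 26889.68939
P_0 = D_1/(1+r)^1 + D_2/(1+r)^2 + TV/(1+r)^2
    = 2020.59912 + 2195.06495 + 20873.44166 = 25089.10573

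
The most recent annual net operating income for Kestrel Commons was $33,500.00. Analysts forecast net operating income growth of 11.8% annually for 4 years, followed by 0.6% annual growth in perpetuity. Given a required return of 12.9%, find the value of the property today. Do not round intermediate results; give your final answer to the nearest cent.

$394236.45

D_1 = 37453.00000
D_2 = 41872.45400
D_3 = 46813.40357
D_4 = 52337.38519
Terminal value at year 4: TV = D_4×(1+g_2)/(r−g_2) = 52651.40950/0.123 = 428060.23988
P_0 = D_1/(1+r)^1 + D_2/(1+r)^2 + D_3/(1+r)^3 + D_4/(1+r)^4 + TV/(1+r)^4
    = 33173.60496 + 32850.39003 + 32530.32423 + 32213.37687 + 263468.75718 = 394236.45327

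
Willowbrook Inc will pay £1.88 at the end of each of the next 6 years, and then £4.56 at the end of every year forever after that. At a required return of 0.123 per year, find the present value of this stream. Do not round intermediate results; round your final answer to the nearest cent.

PV of 6-year annuity: £1.88 × [1 − (1+0.123)^−6] / 0.123 = 7.66422
Perpetuity value at year 6: £4.56 / 0.123 = 37.07317
PV of perpetuity: 37.07317 / (1+0.123)^6 = 18.48337
Total PV = 7.66422 + 18.48337 = 26.14759

£26.15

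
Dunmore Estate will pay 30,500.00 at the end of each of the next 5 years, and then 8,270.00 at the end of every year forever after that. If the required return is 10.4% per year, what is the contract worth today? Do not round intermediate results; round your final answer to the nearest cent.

PV of 5-year annuity: 30,500.00 × [1 − (1+0.104)^−5] / 0.104 = 114447.15450
Perpetuity value at year 5: 8,270.00 / 0.104 = 79519.23077
PV of perpetuity: 79519.23077 / (1+0.104)^5 = 48487.16625
Total PV = 114447.15450 + 48487.16625 = 162934.32075

162934.32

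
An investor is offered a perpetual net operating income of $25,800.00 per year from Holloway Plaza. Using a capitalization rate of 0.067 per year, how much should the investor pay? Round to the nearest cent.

$385074.63

Level perpetuity: PV = C / r = $25,800.00 / 0.067 = $385,074.63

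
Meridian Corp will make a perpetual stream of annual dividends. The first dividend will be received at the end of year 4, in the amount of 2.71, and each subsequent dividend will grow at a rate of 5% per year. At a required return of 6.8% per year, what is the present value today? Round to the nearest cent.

123.59

Value at end of year 3: C₁ / (r − g) = 2.71 / (0.068 − 0.05) = 150.5556
Discount to today: PV = 150.5556 / (1 + 0.068)^3 = 150.5556 / 1.218186 = 123.59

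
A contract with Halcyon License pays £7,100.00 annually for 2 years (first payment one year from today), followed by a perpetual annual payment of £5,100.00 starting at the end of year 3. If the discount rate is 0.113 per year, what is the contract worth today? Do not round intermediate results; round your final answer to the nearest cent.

£48544.19

PV of 2-year annuity: £7,100.00 × [1 − (1+0.113)^−2] / 0.113 = 12110.65178
Perpetuity value at year 2: £5,100.00 / 0.113 = 45132.74336
PV of perpetuity: 45132.74336 / (1+0.113)^2 = 36433.54279
Total PV = 12110.65178 + 36433.54279 = 48544.19457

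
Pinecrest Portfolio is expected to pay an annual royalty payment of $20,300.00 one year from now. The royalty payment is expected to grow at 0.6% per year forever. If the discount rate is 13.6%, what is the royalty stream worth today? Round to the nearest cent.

Growing perpetuity: P = D₁ / (r − g) = $20,300.0000 / (0.136 − 0.006) = $156,153.85

$156153.85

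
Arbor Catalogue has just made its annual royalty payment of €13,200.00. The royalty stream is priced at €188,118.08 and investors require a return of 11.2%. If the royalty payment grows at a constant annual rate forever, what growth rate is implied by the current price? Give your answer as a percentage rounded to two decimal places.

3.91%

P = D₀(1+g)/(r−g) ⇒ P(r−g) = D₀(1+g) ⇒ g(P+D₀) = P·r − D₀
g = (P·r − D₀)/(P + D₀) = (€188,118.08×0.112 − €13,200.00) / (€188,118.08 + €13,200.00) = 0.039089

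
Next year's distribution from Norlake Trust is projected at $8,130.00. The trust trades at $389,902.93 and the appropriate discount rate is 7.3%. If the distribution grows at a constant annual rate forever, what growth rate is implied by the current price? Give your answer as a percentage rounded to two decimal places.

5.21%

P = D₁/(r−g) ⇒ g = r − D₁/P = 0.073 − $8,130.00/$389,902.93 = 0.052149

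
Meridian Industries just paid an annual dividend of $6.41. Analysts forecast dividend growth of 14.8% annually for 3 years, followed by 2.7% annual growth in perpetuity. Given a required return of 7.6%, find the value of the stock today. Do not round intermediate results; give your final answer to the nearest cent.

$185.08

D_1 = 7.35868
D_2 = 8.44776
D_3 = 9.69803
Terminal value at year 3: TV = D_3×(1+g_2)/(r−g_2) = 9.95988/0.049 = 203.26287
P_0 = D_1/(1+r)^1 + D_2/(1+r)^2 + D_3/(1+r)^3 + TV/(1+r)^3
    = 6.83892 + 7.29654 + 7.78479 + 163.16284 = 185.08309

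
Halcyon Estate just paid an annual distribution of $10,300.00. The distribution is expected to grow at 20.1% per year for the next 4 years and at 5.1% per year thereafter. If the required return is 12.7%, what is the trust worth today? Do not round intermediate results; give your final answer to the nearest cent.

$232119.20

D_1 = 12370.30000
D_2 = 14856.73030
D_3 = 17842.93309
D_4 = 21429.36264
Terminal value at year 4: TV = D_4×(1+g_2)/(r−g_2) = 22522.26014/0.076 = 296345.52811
P_0 = D_1/(1+r)^1 + D_2/(1+r)^2 + D_3/(1+r)^3 + D_4/(1+r)^4 + TV/(1+r)^4
    = 10976.30878 + 11697.02471 + 12465.06360 + 13283.53273 + 183697.27497 = 232119.20480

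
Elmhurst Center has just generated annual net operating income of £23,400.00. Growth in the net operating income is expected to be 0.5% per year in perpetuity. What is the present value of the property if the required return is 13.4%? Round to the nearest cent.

D₁ = D₀ × (1 + g) = £23,400.00 × 1.005 = £23,517.0000
Growing perpetuity: P = D₁ / (r − g) = £23,517.0000 / (0.134 − 0.005) = £182,302.33

£182302.33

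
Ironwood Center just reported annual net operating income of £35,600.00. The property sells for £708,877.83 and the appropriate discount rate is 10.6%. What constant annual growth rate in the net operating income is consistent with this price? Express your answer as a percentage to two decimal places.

P = D₀(1+g)/(r−g) ⇒ P(r−g) = D₀(1+g) ⇒ g(P+D₀) = P·r − D₀
g = (P·r − D₀)/(P + D₀) = (£708,877.83×0.106 − £35,600.00) / (£708,877.83 + £35,600.00) = 0.053112

5.31%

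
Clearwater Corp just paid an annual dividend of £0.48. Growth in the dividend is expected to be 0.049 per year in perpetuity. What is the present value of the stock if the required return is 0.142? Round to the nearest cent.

D₁ = D₀ × (1 + g) = £0.48 × 1.049 = £0.5035
Growing perpetuity: P = D₁ / (r − g) = £0.5035 / (0.142 − 0.049) = £5.41

£5.41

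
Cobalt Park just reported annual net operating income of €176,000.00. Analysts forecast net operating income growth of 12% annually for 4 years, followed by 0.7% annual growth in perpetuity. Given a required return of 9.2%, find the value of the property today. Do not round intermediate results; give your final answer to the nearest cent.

D_1 = 197120.00000
D_2 = 220774.40000
D_3 = 247267.32800
D_4 = 276939.40736
Terminal value at year 4: TV = D_4×(1+g_2)/(r−g_2) = 278877.98321/0.085 = 3280917.44955
P_0 = D_1/(1+r)^1 + D_2/(1+r)^2 + D_3/(1+r)^3 + D_4/(1+r)^4 + TV/(1+r)^4
    = 180512.82051 + 185141.35437 + 189888.56859 + 194757.50624 + 2307303.63278 = 3057603.88250

€3057603.88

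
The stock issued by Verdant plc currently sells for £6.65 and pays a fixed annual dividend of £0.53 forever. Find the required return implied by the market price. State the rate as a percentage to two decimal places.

7.97%

P = C/r ⇒ r = C/P = £0.53/£6.65 = 0.079699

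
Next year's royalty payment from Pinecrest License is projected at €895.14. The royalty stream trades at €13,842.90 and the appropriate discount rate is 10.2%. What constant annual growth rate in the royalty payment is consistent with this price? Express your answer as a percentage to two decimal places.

P = D₁/(r−g) ⇒ g = r − D₁/P = 0.102 − €895.14/€13,842.90 = 0.037336

3.73%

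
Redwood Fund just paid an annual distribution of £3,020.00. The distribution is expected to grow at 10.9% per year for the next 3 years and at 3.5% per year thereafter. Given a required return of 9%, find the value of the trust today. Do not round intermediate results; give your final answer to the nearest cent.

£69234.44

D_1 = 3349.18000
D_2 = 3714.24062
D_3 = 4119.09285
Terminal value at year 3: TV = D_3×(1+g_2)/(r−g_2) = 4263.26110/0.055 = 77513.83813
P_0 = D_1/(1+r)^1 + D_2/(1+r)^2 + D_3/(1+r)^3 + TV/(1+r)^3
    = 3072.64220 + 3126.20202 + 3180.69545 + 59854.90528 = 69234.44495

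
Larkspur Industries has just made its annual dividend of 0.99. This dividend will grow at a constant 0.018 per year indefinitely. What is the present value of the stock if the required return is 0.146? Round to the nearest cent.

D₁ = D₀ × (1 + g) = 0.99 × 1.018 = 1.0078
Growing perpetuity: P = D₁ / (r − g) = 1.0078 / (0.146 − 0.018) = 7.87

7.87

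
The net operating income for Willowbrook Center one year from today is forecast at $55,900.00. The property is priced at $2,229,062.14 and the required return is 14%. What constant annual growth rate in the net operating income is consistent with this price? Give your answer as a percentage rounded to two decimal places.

P = D₁/(r−g) ⇒ g = r − D₁/P = 0.14 − $55,900.00/$2,229,062.14 = 0.114922

11.49%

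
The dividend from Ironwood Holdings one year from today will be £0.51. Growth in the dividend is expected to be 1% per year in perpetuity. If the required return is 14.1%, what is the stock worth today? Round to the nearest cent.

£3.89

Growing perpetuity: P = D₁ / (r − g) = £0.5100 / (0.141 − 0.01) = £3.89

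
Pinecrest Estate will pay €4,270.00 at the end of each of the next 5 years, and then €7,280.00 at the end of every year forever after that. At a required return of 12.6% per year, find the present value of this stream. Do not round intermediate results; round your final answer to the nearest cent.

€47086.76

PV of 5-year annuity: €4,270.00 × [1 − (1+0.126)^−5] / 0.126 = 15166.32258
Perpetuity value at year 5: €7,280.00 / 0.126 = 57777.77778
PV of perpetuity: 57777.77778 / (1+0.126)^5 = 31920.44092
Total PV = 15166.32258 + 31920.44092 = 47086.76350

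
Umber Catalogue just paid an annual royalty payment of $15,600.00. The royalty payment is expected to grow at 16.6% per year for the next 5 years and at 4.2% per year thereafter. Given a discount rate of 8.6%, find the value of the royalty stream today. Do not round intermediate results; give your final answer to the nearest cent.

D_1 = 18189.60000
D_2 = 21209.07360
D_3 = 24729.77982
D_4 = 28834.92327
D_5 = 33621.52053
Terminal value at year 5: TV = D_5×(1+g_2)/(r−g_2) = 35033.62439/0.044 = 796218.73618
P_0 = D_1/(1+r)^1 + D_2/(1+r)^2 + D_3/(1+r)^3 + D_4/(1+r)^4 + D_5/(1+r)^5 + TV/(1+r)^5
    = 16749.17127 + 17982.99604 + 19307.71030 + 20730.00940 + 22257.08192 + 527088.16720 = 624115.13613

$624115.14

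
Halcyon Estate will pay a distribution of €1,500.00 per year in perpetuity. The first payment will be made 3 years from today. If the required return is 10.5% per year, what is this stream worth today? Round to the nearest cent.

€11699.77

Value at end of year 2: C / r = €1,500.00 / 0.105 = €14,285.7143
Discount to today: PV = €14,285.7143 / (1 + 0.105)^2 = €14,285.7143 / 1.221025 = €11,699.77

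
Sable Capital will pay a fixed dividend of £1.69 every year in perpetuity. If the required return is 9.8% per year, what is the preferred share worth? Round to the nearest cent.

Level perpetuity: PV = C / r = £1.69 / 0.098 = £17.24

£17.24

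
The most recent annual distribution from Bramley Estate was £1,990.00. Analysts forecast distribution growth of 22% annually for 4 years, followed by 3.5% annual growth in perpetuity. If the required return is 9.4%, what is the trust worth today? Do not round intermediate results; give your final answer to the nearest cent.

D_1 = 2427.80000
D_2 = 2961.91600
D_3 = 3613.53752
D_4 = 4408.51577
Terminal value at year 4: TV = D_4×(1+g_2)/(r−g_2) = 4562.81383/0.059 = 77335.82757
P_0 = D_1/(1+r)^1 + D_2/(1+r)^2 + D_3/(1+r)^3 + D_4/(1+r)^4 + TV/(1+r)^4
    = 2219.19561 + 2474.78853 + 2759.81901 + 3077.67751 + 53989.76651 = 64521.24717

£64521.25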